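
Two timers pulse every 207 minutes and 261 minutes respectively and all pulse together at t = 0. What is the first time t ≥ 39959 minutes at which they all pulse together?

Joint pulses occur at multiples of LCM(207, 261).
207 = 3^2 × 23
261 = 3^2 × 29
LCM(207, 261) = 3^2 × 23 × 29 = 6003.
Smallest multiple of 6003 that is ≥ 39959: ⌈39959/6003⌉ × 6003 = 7 × 6003 = 42021.

42021 minutes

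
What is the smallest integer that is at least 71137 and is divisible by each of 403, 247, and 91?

The integer must be a common multiple of 403, 247, and 91, so a multiple of their LCM.
403 = 13 × 31
247 = 13 × 19
91 = 7 × 13
LCM(403, 247, 91) = 7 × 13 × 19 × 31 = 53599.
Smallest multiple of 53599 that is ≥ 71137: ⌈71137/53599⌉ × 53599 = 2 × 53599 = 107198.

107198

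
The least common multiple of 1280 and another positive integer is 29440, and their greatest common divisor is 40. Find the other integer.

920

gcd × lcm = product of the two integers, so the other integer is (40 × 29440) / 1280 = 920.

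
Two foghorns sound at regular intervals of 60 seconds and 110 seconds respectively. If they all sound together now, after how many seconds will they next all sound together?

660 seconds

We need the least common multiple of the intervals.
60 = 2^2 × 3 × 5
110 = 2 × 5 × 11
LCM(60, 110) = 2^2 × 3 × 5 × 11 = 660.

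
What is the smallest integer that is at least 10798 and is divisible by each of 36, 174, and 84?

The integer must be a common multiple of 36, 174, and 84, so a multiple of their LCM.
36 = 2^2 × 3^2
174 = 2 × 3 × 29
84 = 2^2 × 3 × 7
LCM(36, 174, 84) = 2^2 × 3^2 × 7 × 29 = 7308.
Smallest multiple of 7308 that is ≥ 10798: ⌈10798/7308⌉ × 7308 = 2 × 7308 = 14616.

14616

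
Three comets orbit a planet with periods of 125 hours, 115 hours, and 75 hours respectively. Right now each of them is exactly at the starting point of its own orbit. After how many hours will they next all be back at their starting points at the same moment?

8625 hours

The first simultaneous occurrence is after LCM of the individual periods.
125 = 5^3
115 = 5 × 23
75 = 3 × 5^2
LCM(125, 115, 75) = 3 × 5^3 × 23 = 8625.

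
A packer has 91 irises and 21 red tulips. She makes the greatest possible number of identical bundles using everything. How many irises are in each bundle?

Number of bundles = gcd(91, 21).
91 = 7 × 13
21 = 3 × 7
gcd(91, 21) = 7.
irises per bundle = 91 / 7 = 13.

13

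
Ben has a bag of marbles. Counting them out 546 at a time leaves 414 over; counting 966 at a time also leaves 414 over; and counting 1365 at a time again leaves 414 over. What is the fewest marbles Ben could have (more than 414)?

63204

N − 414 must be a common multiple of 546, 966, and 1365.
546 = 2 × 3 × 7 × 13
966 = 2 × 3 × 7 × 23
1365 = 3 × 5 × 7 × 13
LCM(546, 966, 1365) = 2 × 3 × 5 × 7 × 13 × 23 = 62790.
Smallest N > 414 is LCM + 414 = 62790 + 414 = 63204.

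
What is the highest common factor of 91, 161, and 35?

7

91 = 7 × 13
161 = 7 × 23
35 = 5 × 7
gcd(91, 161, 35) = 7.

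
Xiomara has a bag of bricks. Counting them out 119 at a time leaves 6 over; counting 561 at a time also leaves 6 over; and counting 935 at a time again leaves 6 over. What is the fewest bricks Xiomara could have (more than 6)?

19641

N − 6 must be a common multiple of 119, 561, and 935.
119 = 7 × 17
561 = 3 × 11 × 17
935 = 5 × 11 × 17
LCM(119, 561, 935) = 3 × 5 × 7 × 11 × 17 = 19635.
Smallest N > 6 is LCM + 6 = 19635 + 6 = 19641.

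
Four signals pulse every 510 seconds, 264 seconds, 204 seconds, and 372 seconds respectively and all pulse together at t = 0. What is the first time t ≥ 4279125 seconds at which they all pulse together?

4869480 seconds

Joint pulses occur at multiples of LCM(510, 264, 204, 372).
510 = 2 × 3 × 5 × 17
264 = 2^3 × 3 × 11
204 = 2^2 × 3 × 17
372 = 2^2 × 3 × 31
LCM(510, 264, 204, 372) = 2^3 × 3 × 5 × 11 × 17 × 31 = 695640.
Smallest multiple of 695640 that is ≥ 4279125: ⌈4279125/695640⌉ × 695640 = 7 × 695640 = 4869480.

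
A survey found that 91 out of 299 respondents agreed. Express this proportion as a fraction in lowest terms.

91 = 7 × 13
299 = 13 × 23
gcd(91, 299) = 13.
Divide numerator and denominator by 13: 91/299 = 7/23.

7/23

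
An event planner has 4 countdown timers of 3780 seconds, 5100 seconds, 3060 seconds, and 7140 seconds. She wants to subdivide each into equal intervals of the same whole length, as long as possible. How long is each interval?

60 seconds

The interval must divide each timer length; the longest such is the gcd.
3780 = 2^2 × 3^3 × 5 × 7
5100 = 2^2 × 3 × 5^2 × 17
3060 = 2^2 × 3^2 × 5 × 17
7140 = 2^2 × 3 × 5 × 7 × 17
gcd(3780, 5100, 3060, 7140) = 2^2 × 3 × 5 = 60.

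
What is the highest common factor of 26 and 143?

13

26 = 2 × 13
143 = 11 × 13
gcd(26, 143) = 13.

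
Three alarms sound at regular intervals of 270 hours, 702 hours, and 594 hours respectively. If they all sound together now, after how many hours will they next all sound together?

They coincide at every common multiple of the periods; the first is the LCM.
270 = 2 × 3^3 × 5
702 = 2 × 3^3 × 13
594 = 2 × 3^3 × 11
LCM(270, 702, 594) = 2 × 3^3 × 5 × 11 × 13 = 38610.

38610 hours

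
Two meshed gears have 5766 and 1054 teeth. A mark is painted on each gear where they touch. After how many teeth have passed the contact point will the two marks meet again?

98022 teeth

We need the least common multiple of the intervals.
5766 = 2 × 3 × 31^2
1054 = 2 × 17 × 31
LCM(5766, 1054) = 2 × 3 × 17 × 31^2 = 98022.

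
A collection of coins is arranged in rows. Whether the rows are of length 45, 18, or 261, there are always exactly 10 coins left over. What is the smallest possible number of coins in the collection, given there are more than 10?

2620

N − 10 must be a common multiple of 45, 18, and 261.
45 = 3^2 × 5
18 = 2 × 3^2
261 = 3^2 × 29
LCM(45, 18, 261) = 2 × 3^2 × 5 × 29 = 2610.
Smallest N > 10 is LCM + 10 = 2610 + 10 = 2620.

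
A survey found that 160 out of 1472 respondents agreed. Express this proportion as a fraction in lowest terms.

5/46

160 = 2^5 × 5
1472 = 2^6 × 23
gcd(160, 1472) = 2^5 = 32.
Divide numerator and denominator by 32: 160/1472 = 5/46.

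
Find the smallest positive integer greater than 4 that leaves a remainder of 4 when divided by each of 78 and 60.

N − 4 must be a common multiple of 78 and 60.
78 = 2 × 3 × 13
60 = 2^2 × 3 × 5
LCM(78, 60) = 2^2 × 3 × 5 × 13 = 780.
Smallest N > 4 is LCM + 4 = 780 + 4 = 784.

784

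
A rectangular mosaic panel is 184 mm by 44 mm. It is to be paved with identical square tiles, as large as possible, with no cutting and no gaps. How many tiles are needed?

Tile side = gcd(184, 44).
184 = 2^3 × 23
44 = 2^2 × 11
gcd(184, 44) = 2^2 = 4.
Tiles: (184/4) × (44/4) = 46 × 11 = 506.

506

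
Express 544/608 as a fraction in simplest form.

17/19

544 = 2^5 × 17
608 = 2^5 × 19
gcd(544, 608) = 2^5 = 32.
Divide numerator and denominator by 32: 544/608 = 17/19.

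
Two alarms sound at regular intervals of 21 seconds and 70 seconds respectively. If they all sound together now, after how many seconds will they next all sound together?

210 seconds

They coincide at every common multiple of the periods; the first is the LCM.
21 = 3 × 7
70 = 2 × 5 × 7
LCM(21, 70) = 2 × 3 × 5 × 7 = 210.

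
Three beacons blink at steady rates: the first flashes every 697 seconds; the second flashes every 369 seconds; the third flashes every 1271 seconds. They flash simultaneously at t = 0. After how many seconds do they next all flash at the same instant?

We need the least common multiple of the intervals.
697 = 17 × 41
369 = 3^2 × 41
1271 = 31 × 41
LCM(697, 369, 1271) = 3^2 × 17 × 31 × 41 = 194463.

194463 seconds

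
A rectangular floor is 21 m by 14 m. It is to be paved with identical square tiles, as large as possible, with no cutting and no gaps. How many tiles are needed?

Tile side = gcd(21, 14).
21 = 3 × 7
14 = 2 × 7
gcd(21, 14) = 7.
Tiles: (21/7) × (14/7) = 3 × 2 = 6.

6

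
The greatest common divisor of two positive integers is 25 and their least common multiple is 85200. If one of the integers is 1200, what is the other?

1775

For two integers, gcd × lcm = product, so the other is (25 × 85200) / 1200 = 2130000 / 1200 = 1775.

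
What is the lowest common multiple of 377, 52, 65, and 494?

377 = 13 × 29
52 = 2^2 × 13
65 = 5 × 13
494 = 2 × 13 × 19
LCM(377, 52, 65, 494) = 2^2 × 5 × 13 × 19 × 29 = 143260.

143260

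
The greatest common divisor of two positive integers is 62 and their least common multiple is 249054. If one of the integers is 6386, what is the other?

For two integers, gcd × lcm = product, so the other is (62 × 249054) / 6386 = 15441348 / 6386 = 2418.

2418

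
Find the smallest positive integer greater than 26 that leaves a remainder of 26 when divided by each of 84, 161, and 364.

N − 26 must be a common multiple of 84, 161, and 364.
84 = 2^2 × 3 × 7
161 = 7 × 23
364 = 2^2 × 7 × 13
LCM(84, 161, 364) = 2^2 × 3 × 7 × 13 × 23 = 25116.
Smallest N > 26 is LCM + 26 = 25116 + 26 = 25142.

25142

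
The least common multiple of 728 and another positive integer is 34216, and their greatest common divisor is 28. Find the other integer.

gcd × lcm = product of the two integers, so the other integer is (28 × 34216) / 728 = 1316.

1316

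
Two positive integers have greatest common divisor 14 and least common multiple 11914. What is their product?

166796

For any two positive integers, gcd × lcm = product = 14 × 11914 = 166796.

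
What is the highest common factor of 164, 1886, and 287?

41

164 = 2^2 × 41
1886 = 2 × 23 × 41
287 = 7 × 41
gcd(164, 1886, 287) = 41.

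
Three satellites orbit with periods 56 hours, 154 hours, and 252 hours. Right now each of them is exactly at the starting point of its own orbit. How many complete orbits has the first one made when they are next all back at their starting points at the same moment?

99 orbits

The first common completion time is the LCM of the periods.
56 = 2^3 × 7
154 = 2 × 7 × 11
252 = 2^2 × 3^2 × 7
LCM(56, 154, 252) = 2^3 × 3^2 × 7 × 11 = 5544.
Orbits for period 56: 5544 / 56 = 99.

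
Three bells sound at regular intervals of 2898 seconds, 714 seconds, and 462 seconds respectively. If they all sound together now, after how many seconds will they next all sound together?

They coincide at every common multiple of the periods; the first is the LCM.
2898 = 2 × 3^2 × 7 × 23
714 = 2 × 3 × 7 × 17
462 = 2 × 3 × 7 × 11
LCM(2898, 714, 462) = 2 × 3^2 × 7 × 11 × 17 × 23 = 541926.

541926 seconds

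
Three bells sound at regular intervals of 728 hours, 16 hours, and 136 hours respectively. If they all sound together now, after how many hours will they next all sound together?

24752 hours

They coincide at every common multiple of the periods; the first is the LCM.
728 = 2^3 × 7 × 13
16 = 2^4
136 = 2^3 × 17
LCM(728, 16, 136) = 2^4 × 7 × 13 × 17 = 24752.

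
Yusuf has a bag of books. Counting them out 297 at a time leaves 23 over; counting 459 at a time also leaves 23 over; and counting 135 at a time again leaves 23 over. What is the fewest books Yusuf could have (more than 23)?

25268

N − 23 must be a common multiple of 297, 459, and 135.
297 = 3^3 × 11
459 = 3^3 × 17
135 = 3^3 × 5
LCM(297, 459, 135) = 3^3 × 5 × 11 × 17 = 25245.
Smallest N > 23 is LCM + 23 = 25245 + 23 = 25268.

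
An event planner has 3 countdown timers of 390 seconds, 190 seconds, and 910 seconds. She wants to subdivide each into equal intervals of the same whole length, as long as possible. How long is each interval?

10 seconds

The interval must divide each timer length; the longest such is the gcd.
390 = 2 × 3 × 5 × 13
190 = 2 × 5 × 19
910 = 2 × 5 × 7 × 13
gcd(390, 190, 910) = 2 × 5 = 10.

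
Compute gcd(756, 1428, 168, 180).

756 = 2^2 × 3^3 × 7
1428 = 2^2 × 3 × 7 × 17
168 = 2^3 × 3 × 7
180 = 2^2 × 3^2 × 5
gcd(756, 1428, 168, 180) = 2^2 × 3 = 12.

12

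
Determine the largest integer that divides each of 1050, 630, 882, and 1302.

1050 = 2 × 3 × 5^2 × 7
630 = 2 × 3^2 × 5 × 7
882 = 2 × 3^2 × 7^2
1302 = 2 × 3 × 7 × 31
gcd(1050, 630, 882, 1302) = 2 × 3 × 7 = 42.

42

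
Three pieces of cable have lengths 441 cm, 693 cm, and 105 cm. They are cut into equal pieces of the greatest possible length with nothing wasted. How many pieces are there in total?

59

Piece length = gcd(441, 693, 105).
441 = 3^2 × 7^2
693 = 3^2 × 7 × 11
105 = 3 × 5 × 7
gcd(441, 693, 105) = 3 × 7 = 21.
Total pieces = 441/21 + 693/21 + 105/21 = 21 + 33 + 5 = 59.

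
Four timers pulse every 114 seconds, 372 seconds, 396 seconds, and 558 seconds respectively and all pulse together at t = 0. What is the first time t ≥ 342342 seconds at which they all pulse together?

Joint pulses occur at multiples of LCM(114, 372, 396, 558).
114 = 2 × 3 × 19
372 = 2^2 × 3 × 31
396 = 2^2 × 3^2 × 11
558 = 2 × 3^2 × 31
LCM(114, 372, 396, 558) = 2^2 × 3^2 × 11 × 19 × 31 = 233244.
Smallest multiple of 233244 that is ≥ 342342: ⌈342342/233244⌉ × 233244 = 2 × 233244 = 466488.

466488 seconds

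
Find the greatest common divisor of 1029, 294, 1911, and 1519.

49

1029 = 3 × 7^3
294 = 2 × 3 × 7^2
1911 = 3 × 7^2 × 13
1519 = 7^2 × 31
gcd(1029, 294, 1911, 1519) = 7^2 = 49.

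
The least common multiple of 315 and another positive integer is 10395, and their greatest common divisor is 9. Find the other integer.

gcd × lcm = product of the two integers, so the other integer is (9 × 10395) / 315 = 297.

297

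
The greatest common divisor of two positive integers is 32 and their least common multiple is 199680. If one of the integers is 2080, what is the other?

3072

For two integers, gcd × lcm = product, so the other is (32 × 199680) / 2080 = 6389760 / 2080 = 3072.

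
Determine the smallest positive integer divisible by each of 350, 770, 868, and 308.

238700

350 = 2 × 5^2 × 7
770 = 2 × 5 × 7 × 11
868 = 2^2 × 7 × 31
308 = 2^2 × 7 × 11
LCM(350, 770, 868, 308) = 2^2 × 5^2 × 7 × 11 × 31 = 238700.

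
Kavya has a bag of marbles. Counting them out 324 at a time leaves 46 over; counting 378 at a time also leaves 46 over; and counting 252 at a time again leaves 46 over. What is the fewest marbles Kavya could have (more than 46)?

2314

N − 46 must be a common multiple of 324, 378, and 252.
324 = 2^2 × 3^4
378 = 2 × 3^3 × 7
252 = 2^2 × 3^2 × 7
LCM(324, 378, 252) = 2^2 × 3^4 × 7 = 2268.
Smallest N > 46 is LCM + 46 = 2268 + 46 = 2314.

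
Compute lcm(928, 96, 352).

30624

928 = 2^5 × 29
96 = 2^5 × 3
352 = 2^5 × 11
LCM(928, 96, 352) = 2^5 × 3 × 11 × 29 = 30624.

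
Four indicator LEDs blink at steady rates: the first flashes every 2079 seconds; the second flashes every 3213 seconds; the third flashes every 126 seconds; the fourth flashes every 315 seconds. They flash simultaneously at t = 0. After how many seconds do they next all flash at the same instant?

They coincide at every common multiple of the periods; the first is the LCM.
2079 = 3^3 × 7 × 11
3213 = 3^3 × 7 × 17
126 = 2 × 3^2 × 7
315 = 3^2 × 5 × 7
LCM(2079, 3213, 126, 315) = 2 × 3^3 × 5 × 7 × 11 × 17 = 353430.

353430 seconds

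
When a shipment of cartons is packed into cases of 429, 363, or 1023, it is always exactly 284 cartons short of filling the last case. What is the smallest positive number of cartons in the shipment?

146005

Being 284 short of a full case of size k means N ≡ −284 (mod k), i.e. N + 284 is a multiple of each size.
429 = 3 × 11 × 13
363 = 3 × 11^2
1023 = 3 × 11 × 31
LCM(429, 363, 1023) = 3 × 11^2 × 13 × 31 = 146289.
Smallest positive N is 146289 − 284 = 146005.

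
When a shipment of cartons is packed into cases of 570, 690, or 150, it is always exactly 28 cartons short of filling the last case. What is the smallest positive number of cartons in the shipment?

Being 28 short of a full case of size k means N ≡ −28 (mod k), i.e. N + 28 is a multiple of each size.
570 = 2 × 3 × 5 × 19
690 = 2 × 3 × 5 × 23
150 = 2 × 3 × 5^2
LCM(570, 690, 150) = 2 × 3 × 5^2 × 19 × 23 = 65550.
Smallest positive N is 65550 − 28 = 65522.

65522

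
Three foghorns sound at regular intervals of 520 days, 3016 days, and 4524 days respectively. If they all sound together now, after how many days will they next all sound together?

45240 days

The first simultaneous occurrence is after LCM of the individual periods.
520 = 2^3 × 5 × 13
3016 = 2^3 × 13 × 29
4524 = 2^2 × 3 × 13 × 29
LCM(520, 3016, 4524) = 2^3 × 3 × 5 × 13 × 29 = 45240.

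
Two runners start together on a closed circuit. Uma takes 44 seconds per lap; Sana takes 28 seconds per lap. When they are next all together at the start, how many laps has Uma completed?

7 laps

The first common completion time is the LCM of the periods.
44 = 2^2 × 11
28 = 2^2 × 7
LCM(44, 28) = 2^2 × 7 × 11 = 308.
Laps for period 44: 308 / 44 = 7.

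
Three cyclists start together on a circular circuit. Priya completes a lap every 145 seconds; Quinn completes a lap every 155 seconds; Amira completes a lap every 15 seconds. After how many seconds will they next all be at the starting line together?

They coincide at every common multiple of the periods; the first is the LCM.
145 = 5 × 29
155 = 5 × 31
15 = 3 × 5
LCM(145, 155, 15) = 3 × 5 × 29 × 31 = 13485.

13485 seconds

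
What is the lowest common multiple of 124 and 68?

2108

124 = 2^2 × 31
68 = 2^2 × 17
LCM(124, 68) = 2^2 × 17 × 31 = 2108.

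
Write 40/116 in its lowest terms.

10/29

40 = 2^3 × 5
116 = 2^2 × 29
gcd(40, 116) = 2^2 = 4.
Divide numerator and denominator by 4: 40/116 = 10/29.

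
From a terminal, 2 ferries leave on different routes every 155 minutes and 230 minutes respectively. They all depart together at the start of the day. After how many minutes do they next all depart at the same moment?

We need the least common multiple of the intervals.
155 = 5 × 31
230 = 2 × 5 × 23
LCM(155, 230) = 2 × 5 × 23 × 31 = 7130.

7130 minutes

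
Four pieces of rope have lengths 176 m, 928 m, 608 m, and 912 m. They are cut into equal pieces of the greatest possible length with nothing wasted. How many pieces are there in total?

Piece length = gcd(176, 928, 608, 912).
176 = 2^4 × 11
928 = 2^5 × 29
608 = 2^5 × 19
912 = 2^4 × 3 × 19
gcd(176, 928, 608, 912) = 2^4 = 16.
Total pieces = 176/16 + 928/16 + 608/16 + 912/16 = 11 + 58 + 38 + 57 = 164.

164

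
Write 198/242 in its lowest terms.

9/11

198 = 2 × 3^2 × 11
242 = 2 × 11^2
gcd(198, 242) = 2 × 11 = 22.
Divide numerator and denominator by 22: 198/242 = 9/11.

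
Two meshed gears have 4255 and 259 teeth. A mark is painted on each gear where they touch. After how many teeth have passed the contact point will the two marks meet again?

We need the least common multiple of the intervals.
4255 = 5 × 23 × 37
259 = 7 × 37
LCM(4255, 259) = 5 × 7 × 23 × 37 = 29785.

29785 teeth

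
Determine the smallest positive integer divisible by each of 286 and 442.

286 = 2 × 11 × 13
442 = 2 × 13 × 17
LCM(286, 442) = 2 × 11 × 13 × 17 = 4862.

4862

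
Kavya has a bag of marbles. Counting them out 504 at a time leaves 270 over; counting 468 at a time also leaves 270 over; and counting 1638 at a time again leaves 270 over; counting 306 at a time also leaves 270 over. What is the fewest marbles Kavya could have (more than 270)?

111654

N − 270 must be a common multiple of 504, 468, 1638, and 306.
504 = 2^3 × 3^2 × 7
468 = 2^2 × 3^2 × 13
1638 = 2 × 3^2 × 7 × 13
306 = 2 × 3^2 × 17
LCM(504, 468, 1638, 306) = 2^3 × 3^2 × 7 × 13 × 17 = 111384.
Smallest N > 270 is LCM + 270 = 111384 + 270 = 111654.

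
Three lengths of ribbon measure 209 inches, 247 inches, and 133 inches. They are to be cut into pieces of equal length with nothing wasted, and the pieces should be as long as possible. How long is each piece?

Each piece length must divide every original length, so the longest possible is gcd(209, 247, 133).
209 = 11 × 19
247 = 13 × 19
133 = 7 × 19
gcd(209, 247, 133) = 19.

19 inches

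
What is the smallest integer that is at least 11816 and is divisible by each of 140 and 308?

The integer must be a common multiple of 140 and 308, so a multiple of their LCM.
140 = 2^2 × 5 × 7
308 = 2^2 × 7 × 11
LCM(140, 308) = 2^2 × 5 × 7 × 11 = 1540.
Smallest multiple of 1540 that is ≥ 11816: ⌈11816/1540⌉ × 1540 = 8 × 1540 = 12320.

12320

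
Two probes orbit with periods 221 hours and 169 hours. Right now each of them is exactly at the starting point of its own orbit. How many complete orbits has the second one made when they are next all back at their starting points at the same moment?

17 orbits

All finish a whole number of cycles simultaneously at t = LCM of the periods.
221 = 13 × 17
169 = 13^2
LCM(221, 169) = 13^2 × 17 = 2873.
Orbits for period 169: 2873 / 169 = 17.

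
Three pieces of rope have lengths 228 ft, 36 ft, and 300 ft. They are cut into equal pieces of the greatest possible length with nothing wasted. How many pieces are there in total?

Piece length = gcd(228, 36, 300).
228 = 2^2 × 3 × 19
36 = 2^2 × 3^2
300 = 2^2 × 3 × 5^2
gcd(228, 36, 300) = 2^2 × 3 = 12.
Total pieces = 228/12 + 36/12 + 300/12 = 19 + 3 + 25 = 47.

47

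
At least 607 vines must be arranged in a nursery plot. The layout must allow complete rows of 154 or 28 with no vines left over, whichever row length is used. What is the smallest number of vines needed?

616

The number of vines must be a common multiple of 154 and 28, so a multiple of their LCM.
154 = 2 × 7 × 11
28 = 2^2 × 7
LCM(154, 28) = 2^2 × 7 × 11 = 308.
Smallest multiple of 308 that is ≥ 607: ⌈607/308⌉ × 308 = 2 × 308 = 616.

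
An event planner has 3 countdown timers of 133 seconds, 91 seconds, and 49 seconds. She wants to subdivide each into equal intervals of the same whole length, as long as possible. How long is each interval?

The interval must divide each timer length; the longest such is the gcd.
133 = 7 × 19
91 = 7 × 13
49 = 7^2
gcd(133, 91, 49) = 7.

7 seconds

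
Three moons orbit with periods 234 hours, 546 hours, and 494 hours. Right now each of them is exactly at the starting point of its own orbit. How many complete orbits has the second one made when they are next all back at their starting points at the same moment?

57 orbits

The first common completion time is the LCM of the periods.
234 = 2 × 3^2 × 13
546 = 2 × 3 × 7 × 13
494 = 2 × 13 × 19
LCM(234, 546, 494) = 2 × 3^2 × 7 × 13 × 19 = 31122.
Orbits for period 546: 31122 / 546 = 57.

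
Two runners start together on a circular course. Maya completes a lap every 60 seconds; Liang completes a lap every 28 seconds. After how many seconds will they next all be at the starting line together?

420 seconds

They coincide at every common multiple of the periods; the first is the LCM.
60 = 2^2 × 3 × 5
28 = 2^2 × 7
LCM(60, 28) = 2^2 × 3 × 5 × 7 = 420.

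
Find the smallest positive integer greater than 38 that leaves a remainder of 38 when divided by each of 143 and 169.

1897

N − 38 must be a common multiple of 143 and 169.
143 = 11 × 13
169 = 13^2
LCM(143, 169) = 11 × 13^2 = 1859.
Smallest N > 38 is LCM + 38 = 1859 + 38 = 1897.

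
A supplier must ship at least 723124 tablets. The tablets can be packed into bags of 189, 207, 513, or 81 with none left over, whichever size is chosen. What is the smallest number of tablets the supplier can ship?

The number of tablets must be a common multiple of 189, 207, 513, and 81, so a multiple of their LCM.
189 = 3^3 × 7
207 = 3^2 × 23
513 = 3^3 × 19
81 = 3^4
LCM(189, 207, 513, 81) = 3^4 × 7 × 19 × 23 = 247779.
Smallest multiple of 247779 that is ≥ 723124: ⌈723124/247779⌉ × 247779 = 3 × 247779 = 743337.

743337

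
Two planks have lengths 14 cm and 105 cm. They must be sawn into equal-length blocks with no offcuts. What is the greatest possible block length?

By the Euclidean algorithm:
105 = 7 × 14 + 7
14 = 2 × 7 + 0
gcd(14, 105) = 7.

7 cm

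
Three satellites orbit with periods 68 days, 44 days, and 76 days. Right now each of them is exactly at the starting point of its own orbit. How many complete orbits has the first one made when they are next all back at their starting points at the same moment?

209 orbits

They are all back at their starting positions together after one LCM of the periods.
68 = 2^2 × 17
44 = 2^2 × 11
76 = 2^2 × 19
LCM(68, 44, 76) = 2^2 × 11 × 17 × 19 = 14212.
Orbits for period 68: 14212 / 68 = 209.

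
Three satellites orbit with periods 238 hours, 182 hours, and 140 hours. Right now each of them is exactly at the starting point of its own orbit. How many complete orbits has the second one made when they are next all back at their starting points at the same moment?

They are all back at their starting positions together after one LCM of the periods.
238 = 2 × 7 × 17
182 = 2 × 7 × 13
140 = 2^2 × 5 × 7
LCM(238, 182, 140) = 2^2 × 5 × 7 × 13 × 17 = 30940.
Orbits for period 182: 30940 / 182 = 170.

170 orbits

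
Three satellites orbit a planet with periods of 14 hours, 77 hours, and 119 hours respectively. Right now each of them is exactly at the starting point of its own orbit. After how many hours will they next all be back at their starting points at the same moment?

The first simultaneous occurrence is after LCM of the individual periods.
14 = 2 × 7
77 = 7 × 11
119 = 7 × 17
LCM(14, 77, 119) = 2 × 7 × 11 × 17 = 2618.

2618 hours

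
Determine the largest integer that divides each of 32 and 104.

8

32 = 2^5
104 = 2^3 × 13
gcd(32, 104) = 2^3 = 8.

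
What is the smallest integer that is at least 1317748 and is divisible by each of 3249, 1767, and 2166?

The integer must be a common multiple of 3249, 1767, and 2166, so a multiple of their LCM.
3249 = 3^2 × 19^2
1767 = 3 × 19 × 31
2166 = 2 × 3 × 19^2
LCM(3249, 1767, 2166) = 2 × 3^2 × 19^2 × 31 = 201438.
Smallest multiple of 201438 that is ≥ 1317748: ⌈1317748/201438⌉ × 201438 = 7 × 201438 = 1410066.

1410066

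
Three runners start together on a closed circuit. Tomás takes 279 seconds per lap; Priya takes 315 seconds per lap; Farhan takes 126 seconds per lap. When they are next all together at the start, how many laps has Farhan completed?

They are all back at their starting positions together after one LCM of the periods.
279 = 3^2 × 31
315 = 3^2 × 5 × 7
126 = 2 × 3^2 × 7
LCM(279, 315, 126) = 2 × 3^2 × 5 × 7 × 31 = 19530.
Laps for period 126: 19530 / 126 = 155.

155 laps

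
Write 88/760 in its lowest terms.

11/95

88 = 2^3 × 11
760 = 2^3 × 5 × 19
gcd(88, 760) = 2^3 = 8.
Divide numerator and denominator by 8: 88/760 = 11/95.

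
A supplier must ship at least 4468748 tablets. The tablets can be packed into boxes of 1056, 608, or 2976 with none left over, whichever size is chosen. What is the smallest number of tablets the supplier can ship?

The number of tablets must be a common multiple of 1056, 608, and 2976, so a multiple of their LCM.
1056 = 2^5 × 3 × 11
608 = 2^5 × 19
2976 = 2^5 × 3 × 31
LCM(1056, 608, 2976) = 2^5 × 3 × 11 × 19 × 31 = 621984.
Smallest multiple of 621984 that is ≥ 4468748: ⌈4468748/621984⌉ × 621984 = 8 × 621984 = 4975872.

4975872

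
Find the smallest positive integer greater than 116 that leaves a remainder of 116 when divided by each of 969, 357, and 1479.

196823

N − 116 must be a common multiple of 969, 357, and 1479.
969 = 3 × 17 × 19
357 = 3 × 7 × 17
1479 = 3 × 17 × 29
LCM(969, 357, 1479) = 3 × 7 × 17 × 19 × 29 = 196707.
Smallest N > 116 is LCM + 116 = 196707 + 116 = 196823.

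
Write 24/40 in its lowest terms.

3/5

24 = 2^3 × 3
40 = 2^3 × 5
gcd(24, 40) = 2^3 = 8.
Divide numerator and denominator by 8: 24/40 = 3/5.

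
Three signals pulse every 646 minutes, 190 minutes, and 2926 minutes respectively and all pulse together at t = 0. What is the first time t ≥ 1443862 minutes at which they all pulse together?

Joint pulses occur at multiples of LCM(646, 190, 2926).
646 = 2 × 17 × 19
190 = 2 × 5 × 19
2926 = 2 × 7 × 11 × 19
LCM(646, 190, 2926) = 2 × 5 × 7 × 11 × 17 × 19 = 248710.
Smallest multiple of 248710 that is ≥ 1443862: ⌈1443862/248710⌉ × 248710 = 6 × 248710 = 1492260.

1492260 minutes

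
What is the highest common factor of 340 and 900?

340 = 2^2 × 5 × 17
900 = 2^2 × 3^2 × 5^2
gcd(340, 900) = 2^2 × 5 = 20.

20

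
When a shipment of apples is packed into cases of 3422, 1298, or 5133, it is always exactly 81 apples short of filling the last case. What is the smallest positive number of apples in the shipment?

112845

Being 81 short of a full case of size k means N ≡ −81 (mod k), i.e. N + 81 is a multiple of each size.
3422 = 2 × 29 × 59
1298 = 2 × 11 × 59
5133 = 3 × 29 × 59
LCM(3422, 1298, 5133) = 2 × 3 × 11 × 29 × 59 = 112926.
Smallest positive N is 112926 − 81 = 112845.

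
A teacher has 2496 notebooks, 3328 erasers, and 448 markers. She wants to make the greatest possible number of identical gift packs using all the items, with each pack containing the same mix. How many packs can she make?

The pack count must divide each quantity, so the greatest is gcd(2496, 3328, 448).
2496 = 2^6 × 3 × 13
3328 = 2^8 × 13
448 = 2^6 × 7
gcd(2496, 3328, 448) = 2^6 = 64.

64 packs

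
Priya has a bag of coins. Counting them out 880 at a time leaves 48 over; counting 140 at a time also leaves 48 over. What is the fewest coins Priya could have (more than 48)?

N − 48 must be a common multiple of 880 and 140.
880 = 2^4 × 5 × 11
140 = 2^2 × 5 × 7
LCM(880, 140) = 2^4 × 5 × 7 × 11 = 6160.
Smallest N > 48 is LCM + 48 = 6160 + 48 = 6208.

6208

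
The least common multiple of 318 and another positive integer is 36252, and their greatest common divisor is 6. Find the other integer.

684

gcd × lcm = product of the two integers, so the other integer is (6 × 36252) / 318 = 684.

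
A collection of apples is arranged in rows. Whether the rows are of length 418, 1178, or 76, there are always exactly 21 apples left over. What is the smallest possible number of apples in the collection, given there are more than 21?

25937

N − 21 must be a common multiple of 418, 1178, and 76.
418 = 2 × 11 × 19
1178 = 2 × 19 × 31
76 = 2^2 × 19
LCM(418, 1178, 76) = 2^2 × 11 × 19 × 31 = 25916.
Smallest N > 21 is LCM + 21 = 25916 + 21 = 25937.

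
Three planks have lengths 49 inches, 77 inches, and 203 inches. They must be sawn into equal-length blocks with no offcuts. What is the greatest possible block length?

The block length must divide every plank, so the greatest is gcd(49, 77, 203).
49 = 7^2
77 = 7 × 11
203 = 7 × 29
gcd(49, 77, 203) = 7.

7 inches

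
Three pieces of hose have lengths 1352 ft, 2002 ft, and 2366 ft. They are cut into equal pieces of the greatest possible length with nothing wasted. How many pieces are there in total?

Piece length = gcd(1352, 2002, 2366).
1352 = 2^3 × 13^2
2002 = 2 × 7 × 11 × 13
2366 = 2 × 7 × 13^2
gcd(1352, 2002, 2366) = 2 × 13 = 26.
Total pieces = 1352/26 + 2002/26 + 2366/26 = 52 + 77 + 91 = 220.

220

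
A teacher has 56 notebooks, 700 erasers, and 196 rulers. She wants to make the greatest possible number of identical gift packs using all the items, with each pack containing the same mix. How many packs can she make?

28 packs

The pack count must divide each quantity, so the greatest is gcd(56, 700, 196).
56 = 2^3 × 7
700 = 2^2 × 5^2 × 7
196 = 2^2 × 7^2
gcd(56, 700, 196) = 2^2 × 7 = 28.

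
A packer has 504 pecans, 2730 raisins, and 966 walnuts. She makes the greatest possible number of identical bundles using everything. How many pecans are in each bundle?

Number of bundles = gcd(504, 2730, 966).
504 = 2^3 × 3^2 × 7
2730 = 2 × 3 × 5 × 7 × 13
966 = 2 × 3 × 7 × 23
gcd(504, 2730, 966) = 2 × 3 × 7 = 42.
pecans per bundle = 504 / 42 = 12.

12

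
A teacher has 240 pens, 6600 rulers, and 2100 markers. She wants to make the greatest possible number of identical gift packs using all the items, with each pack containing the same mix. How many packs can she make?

The pack count must divide each quantity, so the greatest is gcd(240, 6600, 2100).
240 = 2^4 × 3 × 5
6600 = 2^3 × 3 × 5^2 × 11
2100 = 2^2 × 3 × 5^2 × 7
gcd(240, 6600, 2100) = 2^2 × 3 × 5 = 60.

60 packs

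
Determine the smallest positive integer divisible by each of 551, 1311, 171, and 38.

551 = 19 × 29
1311 = 3 × 19 × 23
171 = 3^2 × 19
38 = 2 × 19
LCM(551, 1311, 171, 38) = 2 × 3^2 × 19 × 23 × 29 = 228114.

228114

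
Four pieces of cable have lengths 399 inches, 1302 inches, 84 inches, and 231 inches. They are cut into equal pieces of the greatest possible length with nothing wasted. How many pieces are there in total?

Piece length = gcd(399, 1302, 84, 231).
399 = 3 × 7 × 19
1302 = 2 × 3 × 7 × 31
84 = 2^2 × 3 × 7
231 = 3 × 7 × 11
gcd(399, 1302, 84, 231) = 3 × 7 = 21.
Total pieces = 399/21 + 1302/21 + 84/21 + 231/21 = 19 + 62 + 4 + 11 = 96.

96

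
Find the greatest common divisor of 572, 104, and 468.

572 = 2^2 × 11 × 13
104 = 2^3 × 13
468 = 2^2 × 3^2 × 13
gcd(572, 104, 468) = 2^2 × 13 = 52.

52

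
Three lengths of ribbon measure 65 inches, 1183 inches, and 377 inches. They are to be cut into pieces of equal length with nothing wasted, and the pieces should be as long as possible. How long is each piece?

Each piece length must divide every original length, so the longest possible is gcd(65, 1183, 377).
65 = 5 × 13
1183 = 7 × 13^2
377 = 13 × 29
gcd(65, 1183, 377) = 13.

13 inches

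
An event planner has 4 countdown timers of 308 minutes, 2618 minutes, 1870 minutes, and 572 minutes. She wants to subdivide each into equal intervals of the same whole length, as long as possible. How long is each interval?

The interval must divide each timer length; the longest such is the gcd.
308 = 2^2 × 7 × 11
2618 = 2 × 7 × 11 × 17
1870 = 2 × 5 × 11 × 17
572 = 2^2 × 11 × 13
gcd(308, 2618, 1870, 572) = 2 × 11 = 22.

22 minutes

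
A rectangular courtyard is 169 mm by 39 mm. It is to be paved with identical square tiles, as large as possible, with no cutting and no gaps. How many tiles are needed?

39

Tile side = gcd(169, 39).
169 = 13^2
39 = 3 × 13
gcd(169, 39) = 13.
Tiles: (169/13) × (39/13) = 13 × 3 = 39.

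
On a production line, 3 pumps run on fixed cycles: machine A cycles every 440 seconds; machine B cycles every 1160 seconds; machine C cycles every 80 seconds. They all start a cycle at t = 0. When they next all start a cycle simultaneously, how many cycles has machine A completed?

The first common completion time is the LCM of the periods.
440 = 2^3 × 5 × 11
1160 = 2^3 × 5 × 29
80 = 2^4 × 5
LCM(440, 1160, 80) = 2^4 × 5 × 11 × 29 = 25520.
Cycles for period 440: 25520 / 440 = 58.

58 cycles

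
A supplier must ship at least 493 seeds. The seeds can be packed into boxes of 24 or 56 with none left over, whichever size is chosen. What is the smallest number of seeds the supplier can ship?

The number of seeds must be a common multiple of 24 and 56, so a multiple of their LCM.
24 = 2^3 × 3
56 = 2^3 × 7
LCM(24, 56) = 2^3 × 3 × 7 = 168.
Smallest multiple of 168 that is ≥ 493: ⌈493/168⌉ × 168 = 3 × 168 = 504.

504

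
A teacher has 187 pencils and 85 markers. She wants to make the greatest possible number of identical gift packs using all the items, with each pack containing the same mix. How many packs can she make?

The pack count must divide each quantity, so the greatest is gcd(187, 85).
187 = 11 × 17
85 = 5 × 17
gcd(187, 85) = 17.

17 packs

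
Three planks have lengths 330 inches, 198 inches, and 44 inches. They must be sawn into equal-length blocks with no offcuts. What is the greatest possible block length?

22 inches

This is the greatest common divisor of 330, 198, and 44.
330 = 2 × 3 × 5 × 11
198 = 2 × 3^2 × 11
44 = 2^2 × 11
gcd(330, 198, 44) = 2 × 11 = 22.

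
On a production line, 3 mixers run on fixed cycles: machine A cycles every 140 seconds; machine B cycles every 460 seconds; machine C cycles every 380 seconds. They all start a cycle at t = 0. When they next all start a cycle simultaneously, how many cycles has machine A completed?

437 cycles

All finish a whole number of cycles simultaneously at t = LCM of the periods.
140 = 2^2 × 5 × 7
460 = 2^2 × 5 × 23
380 = 2^2 × 5 × 19
LCM(140, 460, 380) = 2^2 × 5 × 7 × 19 × 23 = 61180.
Cycles for period 140: 61180 / 140 = 437.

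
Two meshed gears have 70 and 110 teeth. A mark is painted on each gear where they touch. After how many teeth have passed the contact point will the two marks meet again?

The first simultaneous occurrence is after LCM of the individual periods.
70 = 2 × 5 × 7
110 = 2 × 5 × 11
LCM(70, 110) = 2 × 5 × 7 × 11 = 770.

770 teeth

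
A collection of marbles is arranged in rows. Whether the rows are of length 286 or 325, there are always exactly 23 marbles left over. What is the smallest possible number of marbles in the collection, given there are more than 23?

7173

N − 23 must be a common multiple of 286 and 325.
286 = 2 × 11 × 13
325 = 5^2 × 13
LCM(286, 325) = 2 × 5^2 × 11 × 13 = 7150.
Smallest N > 23 is LCM + 23 = 7150 + 23 = 7173.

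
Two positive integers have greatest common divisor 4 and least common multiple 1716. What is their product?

For any two positive integers, gcd × lcm = product = 4 × 1716 = 6864.

6864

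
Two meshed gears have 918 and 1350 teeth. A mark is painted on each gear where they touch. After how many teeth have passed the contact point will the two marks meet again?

The first simultaneous occurrence is after LCM of the individual periods.
918 = 2 × 3^3 × 17
1350 = 2 × 3^3 × 5^2
LCM(918, 1350) = 2 × 3^3 × 5^2 × 17 = 22950.

22950 teeth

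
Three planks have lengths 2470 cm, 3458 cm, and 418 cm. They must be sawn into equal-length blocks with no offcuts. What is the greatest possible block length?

This is the greatest common divisor of 2470, 3458, and 418.
2470 = 2 × 5 × 13 × 19
3458 = 2 × 7 × 13 × 19
418 = 2 × 11 × 19
gcd(2470, 3458, 418) = 2 × 19 = 38.

38 cm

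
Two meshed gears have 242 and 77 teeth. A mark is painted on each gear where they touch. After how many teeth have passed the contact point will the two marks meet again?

1694 teeth

The first simultaneous occurrence is after LCM of the individual periods.
242 = 2 × 11^2
77 = 7 × 11
LCM(242, 77) = 2 × 7 × 11^2 = 1694.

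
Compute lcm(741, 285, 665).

25935

741 = 3 × 13 × 19
285 = 3 × 5 × 19
665 = 5 × 7 × 19
LCM(741, 285, 665) = 3 × 5 × 7 × 13 × 19 = 25935.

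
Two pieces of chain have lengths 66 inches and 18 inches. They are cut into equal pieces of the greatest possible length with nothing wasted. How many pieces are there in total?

14

Piece length = gcd(66, 18).
66 = 2 × 3 × 11
18 = 2 × 3^2
gcd(66, 18) = 2 × 3 = 6.
Total pieces = 66/6 + 18/6 = 11 + 3 = 14.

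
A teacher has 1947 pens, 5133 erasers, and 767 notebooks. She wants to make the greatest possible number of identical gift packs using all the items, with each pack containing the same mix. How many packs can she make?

59 packs

The pack count must divide each quantity, so the greatest is gcd(1947, 5133, 767).
1947 = 3 × 11 × 59
5133 = 3 × 29 × 59
767 = 13 × 59
gcd(1947, 5133, 767) = 59.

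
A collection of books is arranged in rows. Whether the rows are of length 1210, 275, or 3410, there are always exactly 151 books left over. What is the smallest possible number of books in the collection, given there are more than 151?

187701

N − 151 must be a common multiple of 1210, 275, and 3410.
1210 = 2 × 5 × 11^2
275 = 5^2 × 11
3410 = 2 × 5 × 11 × 31
LCM(1210, 275, 3410) = 2 × 5^2 × 11^2 × 31 = 187550.
Smallest N > 151 is LCM + 151 = 187550 + 151 = 187701.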